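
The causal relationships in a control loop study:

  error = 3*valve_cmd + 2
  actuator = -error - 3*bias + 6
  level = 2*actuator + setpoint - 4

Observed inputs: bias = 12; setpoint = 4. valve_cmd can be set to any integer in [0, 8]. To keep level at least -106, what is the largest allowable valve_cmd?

valve_cmd = 7

Substituting into the actuator equation gives actuator = -3*valve_cmd - 32.
So level = -6*valve_cmd - 64.
Require -6*valve_cmd - 64 ≥ -106, so valve_cmd ≤ 7.
The largest integer in [0, 8] satisfying this is 7.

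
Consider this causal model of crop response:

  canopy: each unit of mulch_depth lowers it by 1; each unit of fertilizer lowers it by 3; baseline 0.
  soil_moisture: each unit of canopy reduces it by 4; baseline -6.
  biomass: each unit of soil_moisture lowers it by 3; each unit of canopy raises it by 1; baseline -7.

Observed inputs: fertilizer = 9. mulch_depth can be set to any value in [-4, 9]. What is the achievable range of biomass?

Substituting into the canopy equation gives canopy = -mulch_depth - 27.
This gives soil_moisture = 4*mulch_depth + 102.
Substituting into the biomass equation gives biomass = -13*mulch_depth - 340.
Linear in mulch_depth, so extremes are at the endpoints: mulch_depth = -4 gives biomass = -288; mulch_depth = 9 gives biomass = -457.

-457 to -288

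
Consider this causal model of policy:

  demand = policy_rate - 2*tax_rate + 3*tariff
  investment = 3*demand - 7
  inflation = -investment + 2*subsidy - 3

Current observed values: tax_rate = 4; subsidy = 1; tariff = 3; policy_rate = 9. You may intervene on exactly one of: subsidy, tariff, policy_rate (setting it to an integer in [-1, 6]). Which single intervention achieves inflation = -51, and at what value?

Intervening on subsidy: inflation = 2*subsidy - 26. Reaching -51 requires subsidy = -25/2, not an integer.
Intervening on tariff: with other inputs at their observed values, inflation = -9*tariff + 3. Solving for -51 gives tariff = 6, within [-1, 6].
Intervening on policy_rate: inflation = -3*policy_rate + 3. Reaching -51 requires policy_rate = 18, outside [-1, 6].

set tariff = 6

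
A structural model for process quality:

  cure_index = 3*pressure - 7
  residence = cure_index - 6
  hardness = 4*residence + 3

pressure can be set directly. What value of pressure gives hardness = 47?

pressure = 8

Substituting into the residence equation gives residence = 3*pressure - 13.
Substituting into the hardness equation gives hardness = 12*pressure - 49.
Solve 12*pressure - 49 = 47: pressure = (47 + 49) / 12 = 8.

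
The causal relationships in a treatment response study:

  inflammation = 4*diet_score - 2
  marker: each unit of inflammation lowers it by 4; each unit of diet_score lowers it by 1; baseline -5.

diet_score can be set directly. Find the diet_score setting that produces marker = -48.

Substituting into the marker equation gives marker = -17*diet_score + 3.
Solve -17*diet_score + 3 = -48: diet_score = (-48 - 3) / -17 = 3.

diet_score = 3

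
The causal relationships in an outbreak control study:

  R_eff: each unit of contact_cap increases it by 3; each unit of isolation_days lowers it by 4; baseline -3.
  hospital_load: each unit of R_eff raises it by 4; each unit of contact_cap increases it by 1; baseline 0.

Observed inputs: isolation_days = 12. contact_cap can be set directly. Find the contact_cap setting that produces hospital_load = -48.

Substituting into the R_eff equation gives R_eff = 3*contact_cap - 51.
Substituting into the hospital_load equation gives hospital_load = 13*contact_cap - 204.
Solve 13*contact_cap - 204 = -48: contact_cap = (-48 + 204) / 13 = 12.

contact_cap = 12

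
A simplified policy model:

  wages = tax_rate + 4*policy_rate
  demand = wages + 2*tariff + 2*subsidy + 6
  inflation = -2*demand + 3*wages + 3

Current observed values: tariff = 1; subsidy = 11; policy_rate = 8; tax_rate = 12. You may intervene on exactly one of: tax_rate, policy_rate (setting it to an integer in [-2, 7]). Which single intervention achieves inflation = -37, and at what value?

Intervening on tax_rate: inflation = tax_rate - 25. Reaching -37 requires tax_rate = -12, outside [-2, 7].
Intervening on policy_rate: with other inputs at their observed values, inflation = 4*policy_rate - 45. Solving for -37 gives policy_rate = 2, within [-2, 7].

set policy_rate = 2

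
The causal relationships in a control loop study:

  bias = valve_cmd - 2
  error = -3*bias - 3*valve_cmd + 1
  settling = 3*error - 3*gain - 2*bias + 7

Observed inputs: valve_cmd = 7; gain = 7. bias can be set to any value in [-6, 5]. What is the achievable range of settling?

-129 to -8

Intervening on bias fixes its value directly, overriding its dependence on valve_cmd.
Substituting into the error equation gives error = -3*bias - 20.
Substituting into the settling equation gives settling = -11*bias - 74.
Linear in bias, so extremes are at the endpoints: bias = -6 gives settling = -8; bias = 5 gives settling = -129.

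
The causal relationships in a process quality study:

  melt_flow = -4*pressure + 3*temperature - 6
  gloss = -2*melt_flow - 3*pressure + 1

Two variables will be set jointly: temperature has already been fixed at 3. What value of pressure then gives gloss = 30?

With temperature held at 3:
Substituting into the melt_flow equation gives melt_flow = -4*pressure + 3.
So gloss = 5*pressure - 5.
Solve 5*pressure - 5 = 30: pressure = (30 + 5) / 5 = 7.

pressure = 7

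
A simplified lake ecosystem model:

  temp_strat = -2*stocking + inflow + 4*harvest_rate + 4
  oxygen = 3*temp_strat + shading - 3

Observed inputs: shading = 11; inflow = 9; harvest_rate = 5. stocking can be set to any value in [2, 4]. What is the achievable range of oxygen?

83 to 95

Substituting into the temp_strat equation gives temp_strat = -2*stocking + 33.
oxygen becomes -6*stocking + 107.
Linear in stocking, so extremes are at the endpoints: stocking = 2 gives oxygen = 95; stocking = 4 gives oxygen = 83.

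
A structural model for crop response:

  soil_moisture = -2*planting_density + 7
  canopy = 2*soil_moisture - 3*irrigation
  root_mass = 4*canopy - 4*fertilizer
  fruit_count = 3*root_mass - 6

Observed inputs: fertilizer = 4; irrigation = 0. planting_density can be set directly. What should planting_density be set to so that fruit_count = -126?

planting_density = 5

Substituting into the canopy equation gives canopy = -4*planting_density + 14.
Substituting into the root_mass equation gives root_mass = -16*planting_density + 40.
This gives fruit_count = -48*planting_density + 114.
Solve -48*planting_density + 114 = -126: planting_density = (-126 - 114) / -48 = 5.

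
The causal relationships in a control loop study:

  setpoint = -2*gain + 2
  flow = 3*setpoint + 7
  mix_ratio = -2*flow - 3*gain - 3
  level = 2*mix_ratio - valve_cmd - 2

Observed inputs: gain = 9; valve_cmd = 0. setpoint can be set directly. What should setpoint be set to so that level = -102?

setpoint = 1

Intervening on setpoint fixes its value directly, overriding its dependence on gain.
Substituting into the mix_ratio equation gives mix_ratio = -6*setpoint - 44.
Substituting into the level equation gives level = -12*setpoint - 90.
Solve -12*setpoint - 90 = -102: setpoint = (-102 + 90) / -12 = 1.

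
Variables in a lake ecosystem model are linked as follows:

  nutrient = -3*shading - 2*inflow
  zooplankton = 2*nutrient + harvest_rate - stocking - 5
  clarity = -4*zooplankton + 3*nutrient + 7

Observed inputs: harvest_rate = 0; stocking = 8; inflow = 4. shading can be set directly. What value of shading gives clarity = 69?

shading = -2

Substituting into the nutrient equation gives nutrient = -3*shading - 8.
zooplankton becomes -6*shading - 29.
So clarity = 15*shading + 99.
Solve 15*shading + 99 = 69: shading = (69 - 99) / 15 = -2.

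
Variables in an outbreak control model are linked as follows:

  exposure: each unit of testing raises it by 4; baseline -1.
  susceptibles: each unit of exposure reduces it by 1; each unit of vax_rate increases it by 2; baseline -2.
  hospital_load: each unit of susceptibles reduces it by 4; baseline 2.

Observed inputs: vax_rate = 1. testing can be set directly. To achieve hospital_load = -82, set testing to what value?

Substituting into the susceptibles equation gives susceptibles = -4*testing + 1.
hospital_load becomes 16*testing - 2.
Solve 16*testing - 2 = -82: testing = (-82 + 2) / 16 = -5.

testing = -5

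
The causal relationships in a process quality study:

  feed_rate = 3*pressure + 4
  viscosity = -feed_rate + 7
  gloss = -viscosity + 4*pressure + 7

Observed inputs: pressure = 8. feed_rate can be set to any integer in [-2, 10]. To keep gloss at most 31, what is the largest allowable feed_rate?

Intervening on feed_rate fixes its value directly, overriding its dependence on pressure.
Substituting into the gloss equation gives gloss = feed_rate + 32.
Require feed_rate + 32 ≤ 31, so feed_rate ≤ -1.
The largest integer in [-2, 10] satisfying this is -1.

feed_rate = -1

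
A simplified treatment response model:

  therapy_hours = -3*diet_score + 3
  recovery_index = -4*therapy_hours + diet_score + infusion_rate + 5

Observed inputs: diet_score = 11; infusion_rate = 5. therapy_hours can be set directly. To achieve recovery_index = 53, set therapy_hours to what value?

Intervening on therapy_hours fixes its value directly, overriding its dependence on diet_score.
Substituting into the recovery_index equation gives recovery_index = -4*therapy_hours + 21.
Solve -4*therapy_hours + 21 = 53: therapy_hours = (53 - 21) / -4 = -8.

therapy_hours = -8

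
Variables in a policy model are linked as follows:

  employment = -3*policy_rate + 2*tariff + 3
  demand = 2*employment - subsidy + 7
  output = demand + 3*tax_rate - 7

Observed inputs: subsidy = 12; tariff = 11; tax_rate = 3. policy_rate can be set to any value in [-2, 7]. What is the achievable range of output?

5 to 59

Substituting into the employment equation gives employment = -3*policy_rate + 25.
So demand = -6*policy_rate + 45.
Substituting into the output equation gives output = -6*policy_rate + 47.
Linear in policy_rate, so extremes are at the endpoints: policy_rate = -2 gives output = 59; policy_rate = 7 gives output = 5.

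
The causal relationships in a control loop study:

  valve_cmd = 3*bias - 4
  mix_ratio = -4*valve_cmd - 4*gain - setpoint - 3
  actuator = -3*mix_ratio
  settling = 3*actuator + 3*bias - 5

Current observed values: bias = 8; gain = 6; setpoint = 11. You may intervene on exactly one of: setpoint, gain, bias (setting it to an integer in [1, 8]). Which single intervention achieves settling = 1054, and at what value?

set setpoint = 8

Intervening on setpoint: with other inputs at their observed values, settling = 9*setpoint + 982. Solving for 1054 gives setpoint = 8, within [1, 8].
Intervening on gain: settling = 36*gain + 865. Reaching 1054 requires gain = 21/4, not an integer.
Intervening on bias: settling = 111*bias + 193. Reaching 1054 requires bias = 287/37, not an integer.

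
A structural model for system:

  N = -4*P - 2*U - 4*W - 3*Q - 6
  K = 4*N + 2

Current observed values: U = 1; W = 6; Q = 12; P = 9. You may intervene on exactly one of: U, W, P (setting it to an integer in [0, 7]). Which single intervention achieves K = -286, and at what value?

set P = 1

Intervening on U: K = -8*U - 406. Reaching -286 requires U = -15, outside [0, 7].
Intervening on W: K = -16*W - 318. Reaching -286 requires W = -2, outside [0, 7].
Intervening on P: with other inputs at their observed values, K = -16*P - 270. Solving for -286 gives P = 1, within [0, 7].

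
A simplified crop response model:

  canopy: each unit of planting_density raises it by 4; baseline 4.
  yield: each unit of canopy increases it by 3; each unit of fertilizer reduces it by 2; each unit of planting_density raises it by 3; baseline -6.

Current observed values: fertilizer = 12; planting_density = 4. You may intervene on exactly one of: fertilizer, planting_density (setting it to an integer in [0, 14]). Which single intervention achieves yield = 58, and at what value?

Intervening on fertilizer: with other inputs at their observed values, yield = -2*fertilizer + 66. Solving for 58 gives fertilizer = 4, within [0, 14].
Intervening on planting_density: yield = 15*planting_density - 18. Reaching 58 requires planting_density = 76/15, not an integer.

set fertilizer = 4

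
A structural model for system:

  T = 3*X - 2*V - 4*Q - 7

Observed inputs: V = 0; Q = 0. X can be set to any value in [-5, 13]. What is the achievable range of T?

Substituting into the T equation gives T = 3*X - 7.
Linear in X, so extremes are at the endpoints: X = -5 gives T = -22; X = 13 gives T = 32.

-22 to 32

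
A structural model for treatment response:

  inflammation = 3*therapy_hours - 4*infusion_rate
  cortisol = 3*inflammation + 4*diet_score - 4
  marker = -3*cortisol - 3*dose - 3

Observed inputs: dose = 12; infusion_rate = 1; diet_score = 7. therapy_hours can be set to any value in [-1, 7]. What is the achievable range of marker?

Substituting into the inflammation equation gives inflammation = 3*therapy_hours - 4.
So cortisol = 9*therapy_hours + 12.
Substituting into the marker equation gives marker = -27*therapy_hours - 75.
Linear in therapy_hours, so extremes are at the endpoints: therapy_hours = -1 gives marker = -48; therapy_hours = 7 gives marker = -264.

-264 to -48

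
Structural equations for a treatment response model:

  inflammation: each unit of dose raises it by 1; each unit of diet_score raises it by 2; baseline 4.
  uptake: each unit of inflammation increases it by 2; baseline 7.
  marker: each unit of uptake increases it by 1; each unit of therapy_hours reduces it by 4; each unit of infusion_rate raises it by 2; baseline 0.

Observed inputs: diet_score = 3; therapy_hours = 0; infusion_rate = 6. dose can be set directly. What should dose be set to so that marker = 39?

dose = 0

Substituting into the inflammation equation gives inflammation = dose + 10.
Substituting into the uptake equation gives uptake = 2*dose + 27.
So marker = 2*dose + 39.
Solve 2*dose + 39 = 39: dose = (39 - 39) / 2 = 0.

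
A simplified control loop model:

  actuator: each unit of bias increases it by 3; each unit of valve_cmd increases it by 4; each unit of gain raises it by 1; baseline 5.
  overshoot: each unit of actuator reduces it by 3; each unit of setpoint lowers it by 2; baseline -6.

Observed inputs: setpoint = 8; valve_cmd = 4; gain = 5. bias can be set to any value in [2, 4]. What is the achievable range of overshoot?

Substituting into the actuator equation gives actuator = 3*bias + 26.
Substituting into the overshoot equation gives overshoot = -9*bias - 100.
Linear in bias, so extremes are at the endpoints: bias = 2 gives overshoot = -118; bias = 4 gives overshoot = -136.

-136 to -118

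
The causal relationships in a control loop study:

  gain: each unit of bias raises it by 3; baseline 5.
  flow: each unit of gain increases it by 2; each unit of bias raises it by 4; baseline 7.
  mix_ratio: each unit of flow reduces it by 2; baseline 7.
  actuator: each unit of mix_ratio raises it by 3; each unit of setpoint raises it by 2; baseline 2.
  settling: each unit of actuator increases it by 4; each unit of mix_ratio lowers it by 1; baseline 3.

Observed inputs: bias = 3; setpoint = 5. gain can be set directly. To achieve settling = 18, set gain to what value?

gain = -7

Intervening on gain fixes its value directly, overriding its dependence on bias.
Substituting into the flow equation gives flow = 2*gain + 19.
Substituting into the mix_ratio equation gives mix_ratio = -4*gain - 31.
actuator becomes -12*gain - 81.
This gives settling = -44*gain - 290.
Solve -44*gain - 290 = 18: gain = (18 + 290) / -44 = -7.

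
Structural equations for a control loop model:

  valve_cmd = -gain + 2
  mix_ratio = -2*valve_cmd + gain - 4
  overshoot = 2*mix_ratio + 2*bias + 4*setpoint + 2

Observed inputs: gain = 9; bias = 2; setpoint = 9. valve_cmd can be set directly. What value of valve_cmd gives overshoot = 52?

valve_cmd = 0

Intervening on valve_cmd fixes its value directly, overriding its dependence on gain.
Substituting into the mix_ratio equation gives mix_ratio = -2*valve_cmd + 5.
overshoot becomes -4*valve_cmd + 52.
Solve -4*valve_cmd + 52 = 52: valve_cmd = (52 - 52) / -4 = 0.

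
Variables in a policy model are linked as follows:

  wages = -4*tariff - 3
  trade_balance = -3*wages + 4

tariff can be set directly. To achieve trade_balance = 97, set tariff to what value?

tariff = 7

Substituting into the trade_balance equation gives trade_balance = 12*tariff + 13.
Solve 12*tariff + 13 = 97: tariff = (97 - 13) / 12 = 7.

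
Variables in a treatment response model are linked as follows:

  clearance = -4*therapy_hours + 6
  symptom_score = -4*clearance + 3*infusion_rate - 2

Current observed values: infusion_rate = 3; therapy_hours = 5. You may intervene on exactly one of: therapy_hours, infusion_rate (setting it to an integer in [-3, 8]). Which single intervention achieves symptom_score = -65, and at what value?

Intervening on therapy_hours: with other inputs at their observed values, symptom_score = 16*therapy_hours - 17. Solving for -65 gives therapy_hours = -3, within [-3, 8].
Intervening on infusion_rate: symptom_score = 3*infusion_rate + 54. Reaching -65 requires infusion_rate = -119/3, not an integer.

set therapy_hours = -3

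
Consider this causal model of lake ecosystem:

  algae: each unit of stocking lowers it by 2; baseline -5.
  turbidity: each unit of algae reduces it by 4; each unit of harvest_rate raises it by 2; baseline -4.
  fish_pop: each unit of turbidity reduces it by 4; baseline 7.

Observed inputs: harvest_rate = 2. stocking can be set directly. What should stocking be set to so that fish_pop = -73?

stocking = 0

Substituting into the turbidity equation gives turbidity = 8*stocking + 20.
Substituting into the fish_pop equation gives fish_pop = -32*stocking - 73.
Solve -32*stocking - 73 = -73: stocking = (-73 + 73) / -32 = 0.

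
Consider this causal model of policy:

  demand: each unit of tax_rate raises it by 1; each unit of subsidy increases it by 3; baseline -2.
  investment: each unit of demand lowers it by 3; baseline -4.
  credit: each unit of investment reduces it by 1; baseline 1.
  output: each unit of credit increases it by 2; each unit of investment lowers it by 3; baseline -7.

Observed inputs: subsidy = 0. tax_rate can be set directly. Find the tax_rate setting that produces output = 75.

Substituting into the demand equation gives demand = tax_rate - 2.
Substituting into the investment equation gives investment = -3*tax_rate + 2.
credit becomes 3*tax_rate - 1.
So output = 15*tax_rate - 15.
Solve 15*tax_rate - 15 = 75: tax_rate = (75 + 15) / 15 = 6.

tax_rate = 6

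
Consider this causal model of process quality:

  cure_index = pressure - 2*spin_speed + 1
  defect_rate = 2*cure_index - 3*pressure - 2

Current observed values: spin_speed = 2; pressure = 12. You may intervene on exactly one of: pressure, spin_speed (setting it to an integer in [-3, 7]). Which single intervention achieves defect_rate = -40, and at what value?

set spin_speed = 7

Intervening on pressure: defect_rate = -pressure - 8. Reaching -40 requires pressure = 32, outside [-3, 7].
Intervening on spin_speed: with other inputs at their observed values, defect_rate = -4*spin_speed - 12. Solving for -40 gives spin_speed = 7, within [-3, 7].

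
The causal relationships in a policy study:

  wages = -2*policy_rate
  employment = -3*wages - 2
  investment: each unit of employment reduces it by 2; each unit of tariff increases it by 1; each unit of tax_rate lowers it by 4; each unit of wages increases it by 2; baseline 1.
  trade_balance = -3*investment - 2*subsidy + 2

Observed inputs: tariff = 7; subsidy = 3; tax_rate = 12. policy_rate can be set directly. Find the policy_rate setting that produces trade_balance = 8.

Substituting into the employment equation gives employment = 6*policy_rate - 2.
investment becomes -16*policy_rate - 36.
Substituting into the trade_balance equation gives trade_balance = 48*policy_rate + 104.
Solve 48*policy_rate + 104 = 8: policy_rate = (8 - 104) / 48 = -2.

policy_rate = -2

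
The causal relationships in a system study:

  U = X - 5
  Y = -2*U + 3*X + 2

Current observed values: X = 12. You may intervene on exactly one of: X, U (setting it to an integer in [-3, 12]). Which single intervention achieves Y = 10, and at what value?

set X = -2

Intervening on X: with other inputs at their observed values, Y = X + 12. Solving for 10 gives X = -2, within [-3, 12].
Intervening on U: Y = -2*U + 38. Reaching 10 requires U = 14, outside [-3, 12].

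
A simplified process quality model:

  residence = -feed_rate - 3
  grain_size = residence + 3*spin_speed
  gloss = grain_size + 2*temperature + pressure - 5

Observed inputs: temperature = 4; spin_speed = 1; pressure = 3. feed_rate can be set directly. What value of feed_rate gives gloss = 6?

feed_rate = 0

Substituting into the grain_size equation gives grain_size = -feed_rate.
gloss becomes -feed_rate + 6.
Solve -feed_rate + 6 = 6: feed_rate = (6 - 6) / -1 = 0.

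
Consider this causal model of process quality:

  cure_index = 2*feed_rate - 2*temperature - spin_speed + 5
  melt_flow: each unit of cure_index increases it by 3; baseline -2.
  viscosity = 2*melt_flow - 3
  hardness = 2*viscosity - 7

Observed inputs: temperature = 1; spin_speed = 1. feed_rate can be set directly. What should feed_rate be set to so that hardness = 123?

feed_rate = 5

Substituting into the cure_index equation gives cure_index = 2*feed_rate + 2.
Substituting into the melt_flow equation gives melt_flow = 6*feed_rate + 4.
This gives viscosity = 12*feed_rate + 5.
Substituting into the hardness equation gives hardness = 24*feed_rate + 3.
Solve 24*feed_rate + 3 = 123: feed_rate = (123 - 3) / 24 = 5.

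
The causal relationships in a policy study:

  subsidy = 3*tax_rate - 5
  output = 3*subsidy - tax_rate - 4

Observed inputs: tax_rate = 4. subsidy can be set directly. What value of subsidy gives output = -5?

Intervening on subsidy fixes its value directly, overriding its dependence on tax_rate.
Substituting into the output equation gives output = 3*subsidy - 8.
Solve 3*subsidy - 8 = -5: subsidy = (-5 + 8) / 3 = 1.

subsidy = 1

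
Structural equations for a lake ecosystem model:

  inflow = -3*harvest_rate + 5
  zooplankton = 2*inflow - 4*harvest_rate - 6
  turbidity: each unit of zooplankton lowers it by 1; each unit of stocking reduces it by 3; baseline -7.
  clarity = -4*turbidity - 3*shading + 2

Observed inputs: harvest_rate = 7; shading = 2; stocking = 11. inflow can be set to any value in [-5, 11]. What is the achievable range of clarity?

Intervening on inflow fixes its value directly, overriding its dependence on harvest_rate.
Substituting into the zooplankton equation gives zooplankton = 2*inflow - 34.
turbidity becomes -2*inflow - 6.
Substituting into the clarity equation gives clarity = 8*inflow + 20.
Linear in inflow, so extremes are at the endpoints: inflow = -5 gives clarity = -20; inflow = 11 gives clarity = 108.

-20 to 108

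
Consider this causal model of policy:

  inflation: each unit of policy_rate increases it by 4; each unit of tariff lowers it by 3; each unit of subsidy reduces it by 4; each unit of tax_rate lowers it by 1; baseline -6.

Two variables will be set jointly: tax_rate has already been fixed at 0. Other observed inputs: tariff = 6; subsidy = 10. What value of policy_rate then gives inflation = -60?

With tax_rate held at 0:
Substituting into the inflation equation gives inflation = 4*policy_rate - 64.
Solve 4*policy_rate - 64 = -60: policy_rate = (-60 + 64) / 4 = 1.

policy_rate = 1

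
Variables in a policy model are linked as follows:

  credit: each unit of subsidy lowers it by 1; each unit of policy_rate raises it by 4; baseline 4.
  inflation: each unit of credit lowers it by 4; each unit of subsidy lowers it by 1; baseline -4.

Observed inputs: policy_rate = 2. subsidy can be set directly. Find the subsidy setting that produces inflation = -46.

Substituting into the credit equation gives credit = -subsidy + 12.
Substituting into the inflation equation gives inflation = 3*subsidy - 52.
Solve 3*subsidy - 52 = -46: subsidy = (-46 + 52) / 3 = 2.

subsidy = 2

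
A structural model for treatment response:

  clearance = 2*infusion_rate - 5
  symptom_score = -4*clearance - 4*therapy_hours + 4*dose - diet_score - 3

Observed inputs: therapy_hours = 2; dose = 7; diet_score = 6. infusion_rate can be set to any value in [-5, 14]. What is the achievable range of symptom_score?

-81 to 71

Substituting into the symptom_score equation gives symptom_score = -8*infusion_rate + 31.
Linear in infusion_rate, so extremes are at the endpoints: infusion_rate = -5 gives symptom_score = 71; infusion_rate = 14 gives symptom_score = -81.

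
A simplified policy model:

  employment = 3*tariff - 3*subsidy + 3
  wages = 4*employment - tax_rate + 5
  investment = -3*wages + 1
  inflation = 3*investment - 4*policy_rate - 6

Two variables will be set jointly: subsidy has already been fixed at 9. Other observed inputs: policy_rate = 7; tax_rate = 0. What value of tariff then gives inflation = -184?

tariff = 9

With subsidy held at 9:
Substituting into the employment equation gives employment = 3*tariff - 24.
wages becomes 12*tariff - 91.
Substituting into the investment equation gives investment = -36*tariff + 274.
Substituting into the inflation equation gives inflation = -108*tariff + 788.
Solve -108*tariff + 788 = -184: tariff = (-184 - 788) / -108 = 9.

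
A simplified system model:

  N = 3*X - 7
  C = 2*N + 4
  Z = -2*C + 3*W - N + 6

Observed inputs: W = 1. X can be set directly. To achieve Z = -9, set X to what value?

X = 3

Substituting into the C equation gives C = 6*X - 10.
Substituting into the Z equation gives Z = -15*X + 36.
Solve -15*X + 36 = -9: X = (-9 - 36) / -15 = 3.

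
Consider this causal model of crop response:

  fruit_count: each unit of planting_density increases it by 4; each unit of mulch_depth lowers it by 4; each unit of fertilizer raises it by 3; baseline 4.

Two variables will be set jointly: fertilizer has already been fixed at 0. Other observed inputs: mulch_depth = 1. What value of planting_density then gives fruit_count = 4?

With fertilizer held at 0:
Substituting into the fruit_count equation gives fruit_count = 4*planting_density.
Solve 4*planting_density = 4: planting_density = 4 / 4 = 1.

planting_density = 1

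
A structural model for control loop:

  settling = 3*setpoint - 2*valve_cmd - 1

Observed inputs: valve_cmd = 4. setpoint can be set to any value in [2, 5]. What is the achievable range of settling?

Substituting into the settling equation gives settling = 3*setpoint - 9.
Linear in setpoint, so extremes are at the endpoints: setpoint = 2 gives settling = -3; setpoint = 5 gives settling = 6.

-3 to 6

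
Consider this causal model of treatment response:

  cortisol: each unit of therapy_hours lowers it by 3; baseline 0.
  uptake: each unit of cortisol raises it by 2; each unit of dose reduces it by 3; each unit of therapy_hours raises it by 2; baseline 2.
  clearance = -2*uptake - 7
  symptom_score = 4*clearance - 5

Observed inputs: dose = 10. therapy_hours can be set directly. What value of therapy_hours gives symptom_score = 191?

Substituting into the uptake equation gives uptake = -4*therapy_hours - 28.
So clearance = 8*therapy_hours + 49.
Substituting into the symptom_score equation gives symptom_score = 32*therapy_hours + 191.
Solve 32*therapy_hours + 191 = 191: therapy_hours = (191 - 191) / 32 = 0.

therapy_hours = 0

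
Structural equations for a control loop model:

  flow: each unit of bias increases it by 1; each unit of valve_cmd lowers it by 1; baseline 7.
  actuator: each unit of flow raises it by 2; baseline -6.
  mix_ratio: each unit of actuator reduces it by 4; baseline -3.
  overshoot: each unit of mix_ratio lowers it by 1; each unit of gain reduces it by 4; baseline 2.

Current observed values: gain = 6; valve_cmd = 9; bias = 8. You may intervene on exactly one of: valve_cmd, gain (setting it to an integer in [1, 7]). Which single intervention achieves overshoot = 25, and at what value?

set gain = 1

Intervening on valve_cmd: overshoot = -8*valve_cmd + 77. Reaching 25 requires valve_cmd = 13/2, not an integer.
Intervening on gain: with other inputs at their observed values, overshoot = -4*gain + 29. Solving for 25 gives gain = 1, within [1, 7].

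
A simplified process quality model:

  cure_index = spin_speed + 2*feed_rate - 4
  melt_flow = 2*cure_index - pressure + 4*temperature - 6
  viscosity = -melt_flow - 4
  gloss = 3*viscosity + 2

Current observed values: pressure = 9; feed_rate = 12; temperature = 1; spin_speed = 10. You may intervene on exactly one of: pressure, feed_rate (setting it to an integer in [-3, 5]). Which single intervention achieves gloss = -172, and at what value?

set pressure = 4

Intervening on pressure: with other inputs at their observed values, gloss = 3*pressure - 184. Solving for -172 gives pressure = 4, within [-3, 5].
Intervening on feed_rate: gloss = -12*feed_rate - 13. Reaching -172 requires feed_rate = 53/4, not an integer.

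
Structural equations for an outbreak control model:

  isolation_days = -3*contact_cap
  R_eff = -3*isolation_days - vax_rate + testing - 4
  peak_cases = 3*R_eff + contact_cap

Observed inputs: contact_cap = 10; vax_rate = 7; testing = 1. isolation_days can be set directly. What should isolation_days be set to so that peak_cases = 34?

Intervening on isolation_days fixes its value directly, overriding its dependence on contact_cap.
Substituting into the R_eff equation gives R_eff = -3*isolation_days - 10.
This gives peak_cases = -9*isolation_days - 20.
Solve -9*isolation_days - 20 = 34: isolation_days = (34 + 20) / -9 = -6.

isolation_days = -6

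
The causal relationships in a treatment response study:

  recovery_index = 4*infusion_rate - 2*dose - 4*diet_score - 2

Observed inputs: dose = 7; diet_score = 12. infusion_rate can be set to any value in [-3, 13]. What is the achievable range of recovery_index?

-76 to -12

Substituting into the recovery_index equation gives recovery_index = 4*infusion_rate - 64.
Linear in infusion_rate, so extremes are at the endpoints: infusion_rate = -3 gives recovery_index = -76; infusion_rate = 13 gives recovery_index = -12.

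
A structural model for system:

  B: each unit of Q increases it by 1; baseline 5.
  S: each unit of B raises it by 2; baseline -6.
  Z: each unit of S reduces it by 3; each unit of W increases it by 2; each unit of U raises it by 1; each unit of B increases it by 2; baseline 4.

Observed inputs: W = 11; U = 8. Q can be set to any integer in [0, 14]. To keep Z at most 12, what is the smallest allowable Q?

Q = 5

Substituting into the S equation gives S = 2*Q + 4.
So Z = -4*Q + 32.
Require -4*Q + 32 ≤ 12, so Q ≥ 5.
The smallest integer in [0, 14] satisfying this is 5.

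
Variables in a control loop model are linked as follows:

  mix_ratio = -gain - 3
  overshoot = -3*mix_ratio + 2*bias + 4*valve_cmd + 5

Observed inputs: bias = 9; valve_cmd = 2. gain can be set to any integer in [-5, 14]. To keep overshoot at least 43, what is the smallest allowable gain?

gain = 1

Substituting into the overshoot equation gives overshoot = 3*gain + 40.
Require 3*gain + 40 ≥ 43, so gain ≥ 1.
The smallest integer in [-5, 14] satisfying this is 1.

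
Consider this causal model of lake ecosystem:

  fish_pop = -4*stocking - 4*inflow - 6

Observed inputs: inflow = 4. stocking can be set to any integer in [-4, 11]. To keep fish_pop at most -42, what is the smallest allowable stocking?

stocking = 5

Substituting into the fish_pop equation gives fish_pop = -4*stocking - 22.
Require -4*stocking - 22 ≤ -42, so stocking ≥ 5.
The smallest integer in [-4, 11] satisfying this is 5.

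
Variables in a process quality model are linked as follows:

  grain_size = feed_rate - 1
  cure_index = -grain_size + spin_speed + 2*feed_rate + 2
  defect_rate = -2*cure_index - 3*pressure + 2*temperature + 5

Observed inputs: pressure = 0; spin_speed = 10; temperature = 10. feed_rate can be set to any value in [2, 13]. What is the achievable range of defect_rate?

Substituting into the cure_index equation gives cure_index = feed_rate + 13.
Substituting into the defect_rate equation gives defect_rate = -2*feed_rate - 1.
Linear in feed_rate, so extremes are at the endpoints: feed_rate = 2 gives defect_rate = -5; feed_rate = 13 gives defect_rate = -27.

-27 to -5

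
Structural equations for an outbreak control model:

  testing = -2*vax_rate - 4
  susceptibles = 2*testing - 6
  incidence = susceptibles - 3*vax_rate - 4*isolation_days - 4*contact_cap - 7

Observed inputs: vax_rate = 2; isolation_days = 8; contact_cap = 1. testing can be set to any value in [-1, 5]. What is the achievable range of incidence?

-57 to -45

Intervening on testing fixes its value directly, overriding its dependence on vax_rate.
Substituting into the incidence equation gives incidence = 2*testing - 55.
Linear in testing, so extremes are at the endpoints: testing = -1 gives incidence = -57; testing = 5 gives incidence = -45.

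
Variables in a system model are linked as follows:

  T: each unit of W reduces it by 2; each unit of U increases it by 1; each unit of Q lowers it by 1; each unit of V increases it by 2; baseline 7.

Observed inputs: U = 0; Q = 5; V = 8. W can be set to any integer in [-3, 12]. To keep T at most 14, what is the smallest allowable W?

W = 2

Substituting into the T equation gives T = -2*W + 18.
Require -2*W + 18 ≤ 14, so W ≥ 2.
The smallest integer in [-3, 12] satisfying this is 2.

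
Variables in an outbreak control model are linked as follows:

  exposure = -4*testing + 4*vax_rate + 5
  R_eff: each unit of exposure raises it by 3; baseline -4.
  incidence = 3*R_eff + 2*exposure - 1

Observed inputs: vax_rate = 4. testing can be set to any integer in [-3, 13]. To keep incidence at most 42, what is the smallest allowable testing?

testing = 4

Substituting into the exposure equation gives exposure = -4*testing + 21.
Substituting into the R_eff equation gives R_eff = -12*testing + 59.
Substituting into the incidence equation gives incidence = -44*testing + 218.
Require -44*testing + 218 ≤ 42, so testing ≥ 4.
The smallest integer in [-3, 13] satisfying this is 4.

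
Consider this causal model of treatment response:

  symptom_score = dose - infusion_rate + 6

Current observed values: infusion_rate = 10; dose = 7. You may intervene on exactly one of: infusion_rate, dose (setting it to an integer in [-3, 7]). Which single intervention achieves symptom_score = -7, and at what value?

set dose = -3

Intervening on infusion_rate: symptom_score = -infusion_rate + 13. Reaching -7 requires infusion_rate = 20, outside [-3, 7].
Intervening on dose: with other inputs at their observed values, symptom_score = dose - 4. Solving for -7 gives dose = -3, within [-3, 7].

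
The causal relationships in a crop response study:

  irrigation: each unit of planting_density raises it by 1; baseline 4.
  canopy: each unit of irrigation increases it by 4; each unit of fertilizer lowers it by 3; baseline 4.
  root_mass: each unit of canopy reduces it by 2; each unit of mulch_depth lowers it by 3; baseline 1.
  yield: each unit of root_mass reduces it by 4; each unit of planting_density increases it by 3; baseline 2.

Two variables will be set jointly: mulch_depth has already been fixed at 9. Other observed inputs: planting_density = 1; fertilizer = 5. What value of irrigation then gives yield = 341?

With mulch_depth held at 9:
Intervening on irrigation fixes its value directly, overriding its dependence on planting_density.
Substituting into the canopy equation gives canopy = 4*irrigation - 11.
Substituting into the root_mass equation gives root_mass = -8*irrigation - 4.
Substituting into the yield equation gives yield = 32*irrigation + 21.
Solve 32*irrigation + 21 = 341: irrigation = (341 - 21) / 32 = 10.

irrigation = 10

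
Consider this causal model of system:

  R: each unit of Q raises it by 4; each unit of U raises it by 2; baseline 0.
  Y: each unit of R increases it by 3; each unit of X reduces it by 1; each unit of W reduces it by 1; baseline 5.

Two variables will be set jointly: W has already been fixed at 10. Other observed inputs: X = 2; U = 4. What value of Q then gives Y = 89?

Q = 6

With W held at 10:
Substituting into the R equation gives R = 4*Q + 8.
This gives Y = 12*Q + 17.
Solve 12*Q + 17 = 89: Q = (89 - 17) / 12 = 6.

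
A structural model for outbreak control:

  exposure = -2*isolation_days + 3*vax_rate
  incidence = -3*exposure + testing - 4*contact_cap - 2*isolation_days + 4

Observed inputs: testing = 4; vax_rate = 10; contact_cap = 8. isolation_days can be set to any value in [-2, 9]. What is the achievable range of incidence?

Substituting into the exposure equation gives exposure = -2*isolation_days + 30.
Substituting into the incidence equation gives incidence = 4*isolation_days - 114.
Linear in isolation_days, so extremes are at the endpoints: isolation_days = -2 gives incidence = -122; isolation_days = 9 gives incidence = -78.

-122 to -78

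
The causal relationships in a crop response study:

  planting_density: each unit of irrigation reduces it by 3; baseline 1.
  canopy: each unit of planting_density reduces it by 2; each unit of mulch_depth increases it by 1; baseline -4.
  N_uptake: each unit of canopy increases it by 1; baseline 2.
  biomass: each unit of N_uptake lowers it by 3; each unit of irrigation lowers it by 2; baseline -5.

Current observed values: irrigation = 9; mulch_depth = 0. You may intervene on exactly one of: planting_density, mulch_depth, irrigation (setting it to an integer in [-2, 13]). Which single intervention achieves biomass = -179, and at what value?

set mulch_depth = 2

Intervening on planting_density: biomass = 6*planting_density - 17. Reaching -179 requires planting_density = -27, outside [-2, 13].
Intervening on mulch_depth: with other inputs at their observed values, biomass = -3*mulch_depth - 173. Solving for -179 gives mulch_depth = 2, within [-2, 13].
Intervening on irrigation: biomass = -20*irrigation + 7. Reaching -179 requires irrigation = 93/10, not an integer.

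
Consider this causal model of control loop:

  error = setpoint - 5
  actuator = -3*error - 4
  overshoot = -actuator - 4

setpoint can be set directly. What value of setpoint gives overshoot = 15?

Substituting into the actuator equation gives actuator = -3*setpoint + 11.
This gives overshoot = 3*setpoint - 15.
Solve 3*setpoint - 15 = 15: setpoint = (15 + 15) / 3 = 10.

setpoint = 10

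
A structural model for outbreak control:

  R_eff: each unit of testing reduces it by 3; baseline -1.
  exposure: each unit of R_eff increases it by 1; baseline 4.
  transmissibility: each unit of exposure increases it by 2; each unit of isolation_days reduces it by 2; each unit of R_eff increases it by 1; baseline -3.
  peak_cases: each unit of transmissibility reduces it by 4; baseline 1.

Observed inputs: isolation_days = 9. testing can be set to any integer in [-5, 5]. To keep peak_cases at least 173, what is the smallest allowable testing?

Substituting into the exposure equation gives exposure = -3*testing + 3.
Substituting into the transmissibility equation gives transmissibility = -9*testing - 16.
Substituting into the peak_cases equation gives peak_cases = 36*testing + 65.
Require 36*testing + 65 ≥ 173, so testing ≥ 3.
The smallest integer in [-5, 5] satisfying this is 3.

testing = 3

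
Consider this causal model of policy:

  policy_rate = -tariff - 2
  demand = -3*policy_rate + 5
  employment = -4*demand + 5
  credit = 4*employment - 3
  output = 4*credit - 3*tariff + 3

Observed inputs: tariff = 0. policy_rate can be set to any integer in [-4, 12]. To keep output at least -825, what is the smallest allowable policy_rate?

policy_rate = -3

Intervening on policy_rate fixes its value directly, overriding its dependence on tariff.
Substituting into the employment equation gives employment = 12*policy_rate - 15.
Substituting into the credit equation gives credit = 48*policy_rate - 63.
So output = 192*policy_rate - 249.
Require 192*policy_rate - 249 ≥ -825, so policy_rate ≥ -3.
The smallest integer in [-4, 12] satisfying this is -3.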